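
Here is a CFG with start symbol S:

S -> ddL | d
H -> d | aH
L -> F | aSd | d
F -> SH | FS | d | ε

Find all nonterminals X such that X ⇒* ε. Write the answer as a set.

Directly nullable (have an ε-rule): {F}.
L is nullable via L -> F (every symbol on the right is already known nullable).
Not nullable: H, S — each has a terminal in every rule's right-hand side or depends on a non-nullable symbol.

{F, L}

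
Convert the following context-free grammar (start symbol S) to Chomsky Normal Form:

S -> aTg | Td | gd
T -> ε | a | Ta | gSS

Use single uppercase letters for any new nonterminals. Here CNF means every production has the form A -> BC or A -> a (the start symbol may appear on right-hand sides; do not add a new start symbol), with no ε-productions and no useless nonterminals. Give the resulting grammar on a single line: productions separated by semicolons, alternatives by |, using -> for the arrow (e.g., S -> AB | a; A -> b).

Nullable: {T}; after ε-elimination: S -> d | Td | ag | gd | aTg; T -> a | Ta | gSS.
No unit productions to eliminate.
TERM: introduce B -> a, A -> d, C -> g and substitute in every rule of length ≥2.
BIN: S -> BTC becomes S -> BD, D -> TC; T -> CSS becomes T -> CE, E -> SS.

S -> d | BC | BD | CA | TA; A -> d; B -> a; C -> g; D -> TC; E -> SS; T -> a | CE | TB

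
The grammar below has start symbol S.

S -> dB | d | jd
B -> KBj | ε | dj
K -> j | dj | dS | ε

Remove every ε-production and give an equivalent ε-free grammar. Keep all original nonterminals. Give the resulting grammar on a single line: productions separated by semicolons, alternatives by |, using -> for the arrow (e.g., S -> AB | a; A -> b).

Nullable set: {B, K}.
S -> dB: B nullable, giving d | dB.
Drop B -> ε.
B -> KBj: K, B nullable, giving Bj | KBj | Kj | j.
Drop K -> ε.
Unchanged (no nullable symbols): S -> d; S -> jd; B -> dj; K -> dS; K -> dj; K -> j.

S -> d | dB | jd; B -> j | Bj | Kj | dj | KBj; K -> j | dS | dj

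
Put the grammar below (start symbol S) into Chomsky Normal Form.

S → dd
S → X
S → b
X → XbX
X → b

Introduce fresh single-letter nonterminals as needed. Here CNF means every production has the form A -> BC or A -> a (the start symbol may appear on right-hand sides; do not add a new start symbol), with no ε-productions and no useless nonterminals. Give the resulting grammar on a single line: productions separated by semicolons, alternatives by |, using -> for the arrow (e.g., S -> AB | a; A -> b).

S -> b | BB | XC; A -> b; B -> d; C -> AX; D -> AX; X -> b | XD

No ε-productions.
After unit-elimination: S -> b | dd | XbX; X -> b | XbX.
TERM: introduce A -> b, B -> d and substitute in every rule of length ≥2.
BIN: S -> XAX becomes S -> XC, C -> AX; X -> XAX becomes X -> XD, D -> AX.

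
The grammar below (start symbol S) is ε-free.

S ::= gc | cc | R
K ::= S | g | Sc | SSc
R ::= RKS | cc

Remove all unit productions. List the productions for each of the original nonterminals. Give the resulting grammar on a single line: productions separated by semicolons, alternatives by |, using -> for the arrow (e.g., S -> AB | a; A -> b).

Unit productions: K->S, S->R.
Unit pairs (A ⇒* B via units): (K,R), (K,S), (S,R).
S: inherits non-unit rules of {R, S} → RKS | cc | gc.
K: inherits non-unit rules of {K, R, S} → RKS | SSc | Sc | cc | g | gc.
R: inherits non-unit rules of {R} → RKS | cc.

S -> cc | gc | RKS; K -> g | Sc | cc | gc | RKS | SSc; R -> cc | RKS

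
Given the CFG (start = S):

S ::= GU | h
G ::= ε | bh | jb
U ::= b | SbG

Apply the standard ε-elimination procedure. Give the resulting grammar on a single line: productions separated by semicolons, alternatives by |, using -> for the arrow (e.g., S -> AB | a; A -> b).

S -> U | h | GU; G -> bh | jb; U -> b | Sb | SbG

Nullable set: {G}.
S -> GU: G nullable, giving GU | U.
Drop G -> ε.
U -> SbG: G nullable, giving Sb | SbG.
Unchanged (no nullable symbols): S -> h; G -> bh; G -> jb; U -> b.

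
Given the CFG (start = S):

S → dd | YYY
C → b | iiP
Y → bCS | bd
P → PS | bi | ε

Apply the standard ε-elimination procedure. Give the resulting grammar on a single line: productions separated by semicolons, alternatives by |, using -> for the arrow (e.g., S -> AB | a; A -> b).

S -> dd | YYY; C -> b | ii | iiP; P -> S | PS | bi; Y -> bd | bCS

Nullable set: {P}.
C -> iiP: P nullable, giving ii | iiP.
Drop P -> ε.
P -> PS: P nullable, giving PS | S.
Unchanged (no nullable symbols): S -> YYY; S -> dd; C -> b; P -> bi; Y -> bCS; Y -> bd.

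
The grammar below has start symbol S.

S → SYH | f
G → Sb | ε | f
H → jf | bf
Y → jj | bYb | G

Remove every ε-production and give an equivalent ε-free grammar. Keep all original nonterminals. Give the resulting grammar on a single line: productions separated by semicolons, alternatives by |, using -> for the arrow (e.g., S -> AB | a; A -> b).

S -> f | SH | SYH; G -> f | Sb; H -> bf | jf; Y -> G | bb | jj | bYb

Nullable set: {G, Y}.
S -> SYH: Y nullable, giving SH | SYH.
Drop G -> ε.
Y -> G: G nullable, giving G.
Y -> bYb: Y nullable, giving bYb | bb.
Unchanged (no nullable symbols): S -> f; G -> Sb; G -> f; H -> bf; H -> jf; Y -> jj.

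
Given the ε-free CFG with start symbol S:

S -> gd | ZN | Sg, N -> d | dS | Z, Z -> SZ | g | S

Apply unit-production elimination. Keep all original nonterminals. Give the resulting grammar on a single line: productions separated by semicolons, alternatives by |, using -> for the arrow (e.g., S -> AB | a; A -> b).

S -> Sg | ZN | gd; N -> d | g | SZ | Sg | ZN | dS | gd; Z -> g | SZ | Sg | ZN | gd

Unit productions: N->Z, Z->S.
Unit pairs (A ⇒* B via units): (N,S), (N,Z), (Z,S).
S: inherits non-unit rules of {S} → Sg | ZN | gd.
N: inherits non-unit rules of {N, S, Z} → SZ | Sg | ZN | d | dS | g | gd.
Z: inherits non-unit rules of {S, Z} → SZ | Sg | ZN | g | gd.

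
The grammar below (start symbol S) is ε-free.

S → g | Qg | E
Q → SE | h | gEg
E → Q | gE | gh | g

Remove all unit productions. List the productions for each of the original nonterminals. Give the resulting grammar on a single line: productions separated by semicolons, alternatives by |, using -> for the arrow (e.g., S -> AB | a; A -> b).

Unit productions: E->Q, S->E.
Unit pairs (A ⇒* B via units): (E,Q), (S,E), (S,Q).
S: inherits non-unit rules of {E, Q, S} → Qg | SE | g | gE | gEg | gh | h.
E: inherits non-unit rules of {E, Q} → SE | g | gE | gEg | gh | h.
Q: inherits non-unit rules of {Q} → SE | gEg | h.

S -> g | h | Qg | SE | gE | gh | gEg; E -> g | h | SE | gE | gh | gEg; Q -> h | SE | gEg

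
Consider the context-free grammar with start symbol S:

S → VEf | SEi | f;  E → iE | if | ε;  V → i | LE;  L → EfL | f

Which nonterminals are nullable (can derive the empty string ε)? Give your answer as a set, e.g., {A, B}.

{E}

Directly nullable (have an ε-rule): {E}.
Not nullable: L, S, V — each has a terminal in every rule's right-hand side or depends on a non-nullable symbol.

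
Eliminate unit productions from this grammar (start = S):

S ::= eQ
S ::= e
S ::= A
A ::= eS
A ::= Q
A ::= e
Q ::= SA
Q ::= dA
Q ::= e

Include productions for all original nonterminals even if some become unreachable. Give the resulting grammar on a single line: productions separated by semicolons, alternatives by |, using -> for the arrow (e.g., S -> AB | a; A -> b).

S -> e | SA | dA | eQ | eS; A -> e | SA | dA | eS; Q -> e | SA | dA

Unit productions: A->Q, S->A.
Unit pairs (A ⇒* B via units): (A,Q), (S,A), (S,Q).
S: inherits non-unit rules of {A, Q, S} → SA | dA | e | eQ | eS.
A: inherits non-unit rules of {A, Q} → SA | dA | e | eS.
Q: inherits non-unit rules of {Q} → SA | dA | e.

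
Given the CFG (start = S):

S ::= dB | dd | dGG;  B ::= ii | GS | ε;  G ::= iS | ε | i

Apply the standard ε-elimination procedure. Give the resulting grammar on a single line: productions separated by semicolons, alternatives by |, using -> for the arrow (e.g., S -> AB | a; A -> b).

Nullable set: {B, G}.
S -> dB: B nullable, giving d | dB.
S -> dGG: G, G nullable, giving d | dG | dGG.
Drop B -> ε.
B -> GS: G nullable, giving GS | S.
Drop G -> ε.
Unchanged (no nullable symbols): S -> dd; B -> ii; G -> i; G -> iS.

S -> d | dB | dG | dd | dGG; B -> S | GS | ii; G -> i | iS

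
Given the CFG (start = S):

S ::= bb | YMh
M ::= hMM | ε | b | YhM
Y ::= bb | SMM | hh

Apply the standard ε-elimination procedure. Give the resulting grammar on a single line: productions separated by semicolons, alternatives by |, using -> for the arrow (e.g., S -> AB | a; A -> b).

Nullable set: {M}.
S -> YMh: M nullable, giving YMh | Yh.
Drop M -> ε.
M -> YhM: M nullable, giving Yh | YhM.
M -> hMM: M, M nullable, giving h | hM | hMM.
Y -> SMM: M, M nullable, giving S | SM | SMM.
Unchanged (no nullable symbols): S -> bb; M -> b; Y -> bb; Y -> hh.

S -> Yh | bb | YMh; M -> b | h | Yh | hM | YhM | hMM; Y -> S | SM | bb | hh | SMM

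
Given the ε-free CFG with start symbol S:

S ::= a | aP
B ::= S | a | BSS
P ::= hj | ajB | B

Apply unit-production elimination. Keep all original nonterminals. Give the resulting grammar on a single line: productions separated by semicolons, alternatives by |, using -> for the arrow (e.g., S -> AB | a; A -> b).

S -> a | aP; B -> a | aP | BSS; P -> a | aP | hj | BSS | ajB

Unit productions: B->S, P->B.
Unit pairs (A ⇒* B via units): (B,S), (P,B), (P,S).
S: inherits non-unit rules of {S} → a | aP.
B: inherits non-unit rules of {B, S} → BSS | a | aP.
P: inherits non-unit rules of {B, P, S} → BSS | a | aP | ajB | hj.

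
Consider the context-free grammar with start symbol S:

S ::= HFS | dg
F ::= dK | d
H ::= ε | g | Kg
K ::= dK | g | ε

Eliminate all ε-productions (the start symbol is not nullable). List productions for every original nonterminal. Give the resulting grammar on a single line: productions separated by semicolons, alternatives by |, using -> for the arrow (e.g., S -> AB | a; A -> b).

S -> FS | dg | HFS; F -> d | dK; H -> g | Kg; K -> d | g | dK

Nullable set: {H, K}.
S -> HFS: H nullable, giving FS | HFS.
F -> dK: K nullable, giving d | dK.
Drop H -> ε.
H -> Kg: K nullable, giving Kg | g.
Drop K -> ε.
K -> dK: K nullable, giving d | dK.
Unchanged (no nullable symbols): S -> dg; F -> d; H -> g; K -> g.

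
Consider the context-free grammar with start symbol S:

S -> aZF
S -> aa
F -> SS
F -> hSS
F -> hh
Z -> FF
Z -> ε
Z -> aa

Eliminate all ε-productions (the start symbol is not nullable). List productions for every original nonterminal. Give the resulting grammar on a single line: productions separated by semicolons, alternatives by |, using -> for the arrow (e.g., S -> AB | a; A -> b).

Nullable set: {Z}.
S -> aZF: Z nullable, giving aF | aZF.
Drop Z -> ε.
Unchanged (no nullable symbols): S -> aa; F -> SS; F -> hSS; F -> hh; Z -> FF; Z -> aa.

S -> aF | aa | aZF; F -> SS | hh | hSS; Z -> FF | aa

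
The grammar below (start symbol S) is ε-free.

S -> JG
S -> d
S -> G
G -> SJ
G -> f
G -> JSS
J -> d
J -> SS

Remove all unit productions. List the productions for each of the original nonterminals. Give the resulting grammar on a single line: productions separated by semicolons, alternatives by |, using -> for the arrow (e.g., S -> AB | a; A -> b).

S -> d | f | JG | SJ | JSS; G -> f | SJ | JSS; J -> d | SS

Unit productions: S->G.
Unit pairs (A ⇒* B via units): (S,G).
S: inherits non-unit rules of {G, S} → JG | JSS | SJ | d | f.
G: inherits non-unit rules of {G} → JSS | SJ | f.
J: inherits non-unit rules of {J} → SS | d.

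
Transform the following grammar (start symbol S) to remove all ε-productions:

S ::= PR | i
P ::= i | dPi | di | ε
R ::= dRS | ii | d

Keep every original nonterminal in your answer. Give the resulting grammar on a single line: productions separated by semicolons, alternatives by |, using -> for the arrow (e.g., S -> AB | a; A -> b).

Nullable set: {P}.
S -> PR: P nullable, giving PR | R.
Drop P -> ε.
P -> dPi: P nullable, giving dPi | di.
Unchanged (no nullable symbols): S -> i; P -> di; P -> i; R -> d; R -> dRS; R -> ii.

S -> R | i | PR; P -> i | di | dPi; R -> d | ii | dRS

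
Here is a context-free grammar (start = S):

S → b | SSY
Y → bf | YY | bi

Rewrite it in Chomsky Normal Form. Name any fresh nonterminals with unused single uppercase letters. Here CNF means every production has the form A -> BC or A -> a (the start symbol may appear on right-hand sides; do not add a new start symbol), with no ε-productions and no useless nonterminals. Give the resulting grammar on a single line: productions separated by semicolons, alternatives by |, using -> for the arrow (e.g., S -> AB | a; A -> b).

No ε-productions.
No unit productions to eliminate.
TERM: introduce A -> b, B -> f, C -> i and substitute in every rule of length ≥2.
BIN: S -> SSY becomes S -> SD, D -> SY.

S -> b | SD; A -> b; B -> f; C -> i; D -> SY; Y -> AB | AC | YY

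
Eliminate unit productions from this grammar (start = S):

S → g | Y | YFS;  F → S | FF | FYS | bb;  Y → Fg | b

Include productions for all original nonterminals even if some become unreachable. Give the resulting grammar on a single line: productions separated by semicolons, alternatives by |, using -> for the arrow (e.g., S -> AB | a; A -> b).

S -> b | g | Fg | YFS; F -> b | g | FF | Fg | bb | FYS | YFS; Y -> b | Fg

Unit productions: F->S, S->Y.
Unit pairs (A ⇒* B via units): (F,S), (F,Y), (S,Y).
S: inherits non-unit rules of {S, Y} → Fg | YFS | b | g.
F: inherits non-unit rules of {F, S, Y} → FF | FYS | Fg | YFS | b | bb | g.
Y: inherits non-unit rules of {Y} → Fg | b.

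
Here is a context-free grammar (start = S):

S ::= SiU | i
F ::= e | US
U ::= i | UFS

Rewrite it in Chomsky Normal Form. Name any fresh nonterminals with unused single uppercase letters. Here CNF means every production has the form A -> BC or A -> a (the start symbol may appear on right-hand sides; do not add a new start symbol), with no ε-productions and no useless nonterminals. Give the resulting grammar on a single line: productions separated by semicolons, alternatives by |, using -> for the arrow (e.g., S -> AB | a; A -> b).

No ε-productions.
No unit productions to eliminate.
TERM: introduce A -> i and substitute in every rule of length ≥2.
BIN: S -> SAU becomes S -> SB, B -> AU; U -> UFS becomes U -> UC, C -> FS.

S -> i | SB; A -> i; B -> AU; C -> FS; F -> e | US; U -> i | UC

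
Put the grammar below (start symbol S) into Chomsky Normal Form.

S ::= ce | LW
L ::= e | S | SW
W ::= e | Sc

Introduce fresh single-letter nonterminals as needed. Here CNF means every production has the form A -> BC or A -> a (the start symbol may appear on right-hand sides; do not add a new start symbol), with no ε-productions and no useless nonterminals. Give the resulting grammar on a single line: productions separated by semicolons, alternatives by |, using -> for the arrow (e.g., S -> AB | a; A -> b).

S -> AB | LW; A -> c; B -> e; L -> e | AB | LW | SW; W -> e | SA

No ε-productions.
After unit-elimination: S -> LW | ce; L -> e | LW | SW | ce; W -> e | Sc.
TERM: introduce A -> c, B -> e and substitute in every rule of length ≥2.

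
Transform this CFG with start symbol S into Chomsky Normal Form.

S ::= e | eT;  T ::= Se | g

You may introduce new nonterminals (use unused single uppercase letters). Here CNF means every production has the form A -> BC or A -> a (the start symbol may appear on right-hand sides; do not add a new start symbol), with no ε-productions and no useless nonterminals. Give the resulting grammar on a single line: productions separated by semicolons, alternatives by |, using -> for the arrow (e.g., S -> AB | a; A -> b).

No ε-productions.
No unit productions to eliminate.
TERM: introduce A -> e and substitute in every rule of length ≥2.

S -> e | AT; A -> e; T -> g | SA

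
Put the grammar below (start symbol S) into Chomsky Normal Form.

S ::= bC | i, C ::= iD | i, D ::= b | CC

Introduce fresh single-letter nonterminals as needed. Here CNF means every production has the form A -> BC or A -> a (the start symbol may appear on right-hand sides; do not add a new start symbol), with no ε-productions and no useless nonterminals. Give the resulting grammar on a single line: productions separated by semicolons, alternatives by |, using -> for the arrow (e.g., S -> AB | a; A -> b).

No ε-productions.
No unit productions to eliminate.
TERM: introduce B -> b, A -> i and substitute in every rule of length ≥2.

S -> i | BC; A -> i; B -> b; C -> i | AD; D -> b | CC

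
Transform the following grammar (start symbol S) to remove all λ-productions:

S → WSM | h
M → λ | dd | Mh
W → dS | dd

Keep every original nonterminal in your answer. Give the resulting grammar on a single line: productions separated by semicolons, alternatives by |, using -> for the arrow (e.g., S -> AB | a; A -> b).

S -> h | WS | WSM; M -> h | Mh | dd; W -> dS | dd

Nullable set: {M}.
S -> WSM: M nullable, giving WS | WSM.
Drop M -> λ.
M -> Mh: M nullable, giving Mh | h.
Unchanged (no nullable symbols): S -> h; M -> dd; W -> dS; W -> dd.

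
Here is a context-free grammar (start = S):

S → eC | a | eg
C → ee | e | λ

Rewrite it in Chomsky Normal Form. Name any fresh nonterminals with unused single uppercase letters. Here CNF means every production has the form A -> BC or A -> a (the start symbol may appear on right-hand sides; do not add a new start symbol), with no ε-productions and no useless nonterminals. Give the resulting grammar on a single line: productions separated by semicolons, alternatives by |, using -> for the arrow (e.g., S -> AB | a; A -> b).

S -> a | e | AB | AC; A -> e; B -> g; C -> e | AA

Nullable: {C}; after ε-elimination: S -> a | e | eC | eg; C -> e | ee.
No unit productions to eliminate.
TERM: introduce A -> e, B -> g and substitute in every rule of length ≥2.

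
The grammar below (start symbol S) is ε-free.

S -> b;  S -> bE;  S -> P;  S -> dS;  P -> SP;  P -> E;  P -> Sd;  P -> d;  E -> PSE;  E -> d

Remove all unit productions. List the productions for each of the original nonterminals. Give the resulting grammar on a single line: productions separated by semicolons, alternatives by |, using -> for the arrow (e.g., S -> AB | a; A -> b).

S -> b | d | SP | Sd | bE | dS | PSE; E -> d | PSE; P -> d | SP | Sd | PSE

Unit productions: P->E, S->P.
Unit pairs (A ⇒* B via units): (P,E), (S,E), (S,P).
S: inherits non-unit rules of {E, P, S} → PSE | SP | Sd | b | bE | d | dS.
E: inherits non-unit rules of {E} → PSE | d.
P: inherits non-unit rules of {E, P} → PSE | SP | Sd | d.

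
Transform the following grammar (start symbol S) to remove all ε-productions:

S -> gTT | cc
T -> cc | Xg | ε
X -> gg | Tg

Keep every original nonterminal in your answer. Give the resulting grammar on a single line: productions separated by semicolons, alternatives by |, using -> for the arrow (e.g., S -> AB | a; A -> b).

Nullable set: {T}.
S -> gTT: T, T nullable, giving g | gT | gTT.
Drop T -> ε.
X -> Tg: T nullable, giving Tg | g.
Unchanged (no nullable symbols): S -> cc; T -> Xg; T -> cc; X -> gg.

S -> g | cc | gT | gTT; T -> Xg | cc; X -> g | Tg | gg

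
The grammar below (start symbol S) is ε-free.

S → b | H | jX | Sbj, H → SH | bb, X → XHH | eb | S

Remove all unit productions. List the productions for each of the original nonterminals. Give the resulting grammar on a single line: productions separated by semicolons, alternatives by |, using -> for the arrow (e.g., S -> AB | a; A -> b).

S -> b | SH | bb | jX | Sbj; H -> SH | bb; X -> b | SH | bb | eb | jX | Sbj | XHH

Unit productions: S->H, X->S.
Unit pairs (A ⇒* B via units): (S,H), (X,H), (X,S).
S: inherits non-unit rules of {H, S} → SH | Sbj | b | bb | jX.
H: inherits non-unit rules of {H} → SH | bb.
X: inherits non-unit rules of {H, S, X} → SH | Sbj | XHH | b | bb | eb | jX.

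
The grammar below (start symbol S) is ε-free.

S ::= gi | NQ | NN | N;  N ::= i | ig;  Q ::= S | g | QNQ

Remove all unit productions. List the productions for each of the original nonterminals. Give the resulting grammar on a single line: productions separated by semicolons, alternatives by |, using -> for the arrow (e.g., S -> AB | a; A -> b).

S -> i | NN | NQ | gi | ig; N -> i | ig; Q -> g | i | NN | NQ | gi | ig | QNQ

Unit productions: Q->S, S->N.
Unit pairs (A ⇒* B via units): (Q,N), (Q,S), (S,N).
S: inherits non-unit rules of {N, S} → NN | NQ | gi | i | ig.
N: inherits non-unit rules of {N} → i | ig.
Q: inherits non-unit rules of {N, Q, S} → NN | NQ | QNQ | g | gi | i | ig.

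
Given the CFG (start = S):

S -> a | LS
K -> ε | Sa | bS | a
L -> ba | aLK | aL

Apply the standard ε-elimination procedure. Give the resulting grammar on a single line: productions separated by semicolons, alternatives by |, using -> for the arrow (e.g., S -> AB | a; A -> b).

Nullable set: {K}.
Drop K -> ε.
L -> aLK: K nullable, giving aL | aLK.
Unchanged (no nullable symbols): S -> LS; S -> a; K -> Sa; K -> a; K -> bS; L -> aL; L -> ba.

S -> a | LS; K -> a | Sa | bS; L -> aL | ba | aLK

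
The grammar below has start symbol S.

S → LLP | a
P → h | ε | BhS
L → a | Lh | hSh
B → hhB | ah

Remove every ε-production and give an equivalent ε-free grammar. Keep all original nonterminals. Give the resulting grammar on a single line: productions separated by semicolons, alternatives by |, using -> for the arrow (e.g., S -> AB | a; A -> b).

Nullable set: {P}.
S -> LLP: P nullable, giving LL | LLP.
Drop P -> ε.
Unchanged (no nullable symbols): S -> a; B -> ah; B -> hhB; L -> Lh; L -> a; L -> hSh; P -> BhS; P -> h.

S -> a | LL | LLP; B -> ah | hhB; L -> a | Lh | hSh; P -> h | BhS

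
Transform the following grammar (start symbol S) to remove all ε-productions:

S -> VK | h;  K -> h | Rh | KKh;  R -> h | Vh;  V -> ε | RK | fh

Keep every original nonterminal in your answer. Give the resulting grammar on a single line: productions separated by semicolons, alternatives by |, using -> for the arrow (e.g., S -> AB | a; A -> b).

Nullable set: {V}.
S -> VK: V nullable, giving K | VK.
R -> Vh: V nullable, giving Vh | h.
Drop V -> ε.
Unchanged (no nullable symbols): S -> h; K -> KKh; K -> Rh; K -> h; R -> h; V -> RK; V -> fh.

S -> K | h | VK; K -> h | Rh | KKh; R -> h | Vh; V -> RK | fh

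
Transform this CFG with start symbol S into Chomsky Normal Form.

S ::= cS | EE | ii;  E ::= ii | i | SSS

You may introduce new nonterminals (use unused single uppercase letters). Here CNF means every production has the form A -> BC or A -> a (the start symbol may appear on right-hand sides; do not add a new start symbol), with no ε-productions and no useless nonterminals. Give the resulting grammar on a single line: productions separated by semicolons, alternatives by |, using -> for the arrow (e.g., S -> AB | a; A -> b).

S -> AA | BS | EE; A -> i; B -> c; C -> SS; E -> i | AA | SC

No ε-productions.
No unit productions to eliminate.
TERM: introduce B -> c, A -> i and substitute in every rule of length ≥2.
BIN: E -> SSS becomes E -> SC, C -> SS.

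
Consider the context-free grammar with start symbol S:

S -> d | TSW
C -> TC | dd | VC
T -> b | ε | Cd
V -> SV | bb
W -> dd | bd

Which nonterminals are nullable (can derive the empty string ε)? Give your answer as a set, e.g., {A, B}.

{T}

Directly nullable (have an ε-rule): {T}.
Not nullable: C, S, V, W — each has a terminal in every rule's right-hand side or depends on a non-nullable symbol.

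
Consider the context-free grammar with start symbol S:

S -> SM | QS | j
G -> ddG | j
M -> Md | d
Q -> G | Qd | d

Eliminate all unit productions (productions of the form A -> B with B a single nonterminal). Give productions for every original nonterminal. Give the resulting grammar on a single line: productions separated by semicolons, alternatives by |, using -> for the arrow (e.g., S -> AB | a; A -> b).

S -> j | QS | SM; G -> j | ddG; M -> d | Md; Q -> d | j | Qd | ddG

Unit productions: Q->G.
Unit pairs (A ⇒* B via units): (Q,G).
S: inherits non-unit rules of {S} → QS | SM | j.
G: inherits non-unit rules of {G} → ddG | j.
M: inherits non-unit rules of {M} → Md | d.
Q: inherits non-unit rules of {G, Q} → Qd | d | ddG | j.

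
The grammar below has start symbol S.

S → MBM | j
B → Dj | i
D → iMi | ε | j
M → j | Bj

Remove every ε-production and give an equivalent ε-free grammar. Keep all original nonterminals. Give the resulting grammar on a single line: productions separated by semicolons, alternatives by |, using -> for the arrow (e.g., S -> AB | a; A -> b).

S -> j | MBM; B -> i | j | Dj; D -> j | iMi; M -> j | Bj

Nullable set: {D}.
B -> Dj: D nullable, giving Dj | j.
Drop D -> ε.
Unchanged (no nullable symbols): S -> MBM; S -> j; B -> i; D -> iMi; D -> j; M -> Bj; M -> j.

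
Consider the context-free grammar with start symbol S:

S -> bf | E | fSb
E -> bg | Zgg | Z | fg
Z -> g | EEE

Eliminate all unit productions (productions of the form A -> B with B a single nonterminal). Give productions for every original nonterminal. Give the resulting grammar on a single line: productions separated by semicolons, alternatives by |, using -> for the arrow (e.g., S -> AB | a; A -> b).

S -> g | bf | bg | fg | EEE | Zgg | fSb; E -> g | bg | fg | EEE | Zgg; Z -> g | EEE

Unit productions: E->Z, S->E.
Unit pairs (A ⇒* B via units): (E,Z), (S,E), (S,Z).
S: inherits non-unit rules of {E, S, Z} → EEE | Zgg | bf | bg | fSb | fg | g.
E: inherits non-unit rules of {E, Z} → EEE | Zgg | bg | fg | g.
Z: inherits non-unit rules of {Z} → EEE | g.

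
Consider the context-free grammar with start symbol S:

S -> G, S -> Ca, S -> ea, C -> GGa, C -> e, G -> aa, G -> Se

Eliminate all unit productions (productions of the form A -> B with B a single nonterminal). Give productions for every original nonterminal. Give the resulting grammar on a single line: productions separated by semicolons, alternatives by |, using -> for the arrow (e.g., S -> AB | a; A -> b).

Unit productions: S->G.
Unit pairs (A ⇒* B via units): (S,G).
S: inherits non-unit rules of {G, S} → Ca | Se | aa | ea.
C: inherits non-unit rules of {C} → GGa | e.
G: inherits non-unit rules of {G} → Se | aa.

S -> Ca | Se | aa | ea; C -> e | GGa; G -> Se | aa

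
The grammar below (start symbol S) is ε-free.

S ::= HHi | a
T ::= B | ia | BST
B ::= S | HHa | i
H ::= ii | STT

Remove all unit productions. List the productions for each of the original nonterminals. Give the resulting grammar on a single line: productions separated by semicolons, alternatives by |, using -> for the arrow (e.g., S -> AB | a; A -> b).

Unit productions: B->S, T->B.
Unit pairs (A ⇒* B via units): (B,S), (T,B), (T,S).
S: inherits non-unit rules of {S} → HHi | a.
B: inherits non-unit rules of {B, S} → HHa | HHi | a | i.
H: inherits non-unit rules of {H} → STT | ii.
T: inherits non-unit rules of {B, S, T} → BST | HHa | HHi | a | i | ia.

S -> a | HHi; B -> a | i | HHa | HHi; H -> ii | STT; T -> a | i | ia | BST | HHa | HHi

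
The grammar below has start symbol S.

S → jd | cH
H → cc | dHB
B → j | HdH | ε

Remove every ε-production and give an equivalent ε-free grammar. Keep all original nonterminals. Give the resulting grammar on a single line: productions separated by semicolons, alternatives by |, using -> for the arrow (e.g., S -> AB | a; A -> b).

S -> cH | jd; B -> j | HdH; H -> cc | dH | dHB

Nullable set: {B}.
Drop B -> ε.
H -> dHB: B nullable, giving dH | dHB.
Unchanged (no nullable symbols): S -> cH; S -> jd; B -> HdH; B -> j; H -> cc.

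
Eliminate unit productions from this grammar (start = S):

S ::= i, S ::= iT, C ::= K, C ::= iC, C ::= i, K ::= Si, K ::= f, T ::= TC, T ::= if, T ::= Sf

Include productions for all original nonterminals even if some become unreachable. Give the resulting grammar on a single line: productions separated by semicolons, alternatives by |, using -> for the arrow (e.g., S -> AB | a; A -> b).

Unit productions: C->K.
Unit pairs (A ⇒* B via units): (C,K).
S: inherits non-unit rules of {S} → i | iT.
C: inherits non-unit rules of {C, K} → Si | f | i | iC.
K: inherits non-unit rules of {K} → Si | f.
T: inherits non-unit rules of {T} → Sf | TC | if.

S -> i | iT; C -> f | i | Si | iC; K -> f | Si; T -> Sf | TC | if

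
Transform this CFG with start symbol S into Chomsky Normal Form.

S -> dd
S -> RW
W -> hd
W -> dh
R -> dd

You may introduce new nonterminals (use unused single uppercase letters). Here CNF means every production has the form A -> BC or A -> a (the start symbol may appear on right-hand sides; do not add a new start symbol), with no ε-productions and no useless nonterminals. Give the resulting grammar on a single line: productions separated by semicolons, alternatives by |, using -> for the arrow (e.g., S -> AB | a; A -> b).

No ε-productions.
No unit productions to eliminate.
TERM: introduce A -> d, B -> h and substitute in every rule of length ≥2.

S -> AA | RW; A -> d; B -> h; R -> AA; W -> AB | BA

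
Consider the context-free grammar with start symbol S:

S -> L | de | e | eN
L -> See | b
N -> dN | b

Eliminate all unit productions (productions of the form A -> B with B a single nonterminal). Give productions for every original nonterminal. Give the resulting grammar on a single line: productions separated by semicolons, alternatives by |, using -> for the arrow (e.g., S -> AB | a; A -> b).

Unit productions: S->L.
Unit pairs (A ⇒* B via units): (S,L).
S: inherits non-unit rules of {L, S} → See | b | de | e | eN.
L: inherits non-unit rules of {L} → See | b.
N: inherits non-unit rules of {N} → b | dN.

S -> b | e | de | eN | See; L -> b | See; N -> b | dN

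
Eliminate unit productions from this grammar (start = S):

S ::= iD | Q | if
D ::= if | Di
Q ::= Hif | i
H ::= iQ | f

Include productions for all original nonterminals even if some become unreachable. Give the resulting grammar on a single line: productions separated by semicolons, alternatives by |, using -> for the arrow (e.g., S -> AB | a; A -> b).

Unit productions: S->Q.
Unit pairs (A ⇒* B via units): (S,Q).
S: inherits non-unit rules of {Q, S} → Hif | i | iD | if.
D: inherits non-unit rules of {D} → Di | if.
H: inherits non-unit rules of {H} → f | iQ.
Q: inherits non-unit rules of {Q} → Hif | i.

S -> i | iD | if | Hif; D -> Di | if; H -> f | iQ; Q -> i | Hif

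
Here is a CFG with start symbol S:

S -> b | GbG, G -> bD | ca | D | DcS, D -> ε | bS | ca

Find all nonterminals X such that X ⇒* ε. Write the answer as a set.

{D, G}

Directly nullable (have an ε-rule): {D}.
G is nullable via G -> D (every symbol on the right is already known nullable).
Not nullable: S — each has a terminal in every rule's right-hand side or depends on a non-nullable symbol.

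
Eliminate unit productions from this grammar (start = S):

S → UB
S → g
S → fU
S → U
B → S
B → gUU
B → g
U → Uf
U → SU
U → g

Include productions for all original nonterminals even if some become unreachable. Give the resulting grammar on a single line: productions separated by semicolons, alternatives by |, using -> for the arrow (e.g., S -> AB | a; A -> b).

S -> g | SU | UB | Uf | fU; B -> g | SU | UB | Uf | fU | gUU; U -> g | SU | Uf

Unit productions: B->S, S->U.
Unit pairs (A ⇒* B via units): (B,S), (B,U), (S,U).
S: inherits non-unit rules of {S, U} → SU | UB | Uf | fU | g.
B: inherits non-unit rules of {B, S, U} → SU | UB | Uf | fU | g | gUU.
U: inherits non-unit rules of {U} → SU | Uf | g.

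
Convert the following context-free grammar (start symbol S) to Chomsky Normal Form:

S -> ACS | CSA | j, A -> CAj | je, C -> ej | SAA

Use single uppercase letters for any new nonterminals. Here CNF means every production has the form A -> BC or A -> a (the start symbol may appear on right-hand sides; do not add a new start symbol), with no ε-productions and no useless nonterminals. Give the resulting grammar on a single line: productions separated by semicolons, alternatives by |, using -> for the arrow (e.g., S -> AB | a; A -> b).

S -> j | AG | CH; A -> BD | CE; B -> j; C -> DB | SF; D -> e; E -> AB; F -> AA; G -> CS; H -> SA

No ε-productions.
No unit productions to eliminate.
TERM: introduce D -> e, B -> j and substitute in every rule of length ≥2.
BIN: A -> CAB becomes A -> CE, E -> AB; C -> SAA becomes C -> SF, F -> AA; S -> ACS becomes S -> AG, G -> CS; S -> CSA becomes S -> CH, H -> SA.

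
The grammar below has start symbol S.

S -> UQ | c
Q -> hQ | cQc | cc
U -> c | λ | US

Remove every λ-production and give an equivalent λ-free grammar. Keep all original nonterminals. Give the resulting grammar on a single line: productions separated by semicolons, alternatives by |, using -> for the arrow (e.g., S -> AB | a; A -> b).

Nullable set: {U}.
S -> UQ: U nullable, giving Q | UQ.
Drop U -> λ.
U -> US: U nullable, giving S | US.
Unchanged (no nullable symbols): S -> c; Q -> cQc; Q -> cc; Q -> hQ; U -> c.

S -> Q | c | UQ; Q -> cc | hQ | cQc; U -> S | c | US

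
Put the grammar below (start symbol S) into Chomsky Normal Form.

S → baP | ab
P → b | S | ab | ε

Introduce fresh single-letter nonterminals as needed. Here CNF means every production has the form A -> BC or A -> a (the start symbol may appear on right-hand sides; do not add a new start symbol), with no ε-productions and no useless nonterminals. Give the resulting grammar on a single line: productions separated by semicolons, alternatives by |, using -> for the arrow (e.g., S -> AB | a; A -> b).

S -> AB | BA | BD; A -> a; B -> b; C -> AP; D -> AP; P -> b | AB | BA | BC

Nullable: {P}; after ε-elimination: S -> ab | ba | baP; P -> S | b | ab.
After unit-elimination: S -> ab | ba | baP; P -> b | ab | ba | baP.
TERM: introduce A -> a, B -> b and substitute in every rule of length ≥2.
BIN: P -> BAP becomes P -> BC, C -> AP; S -> BAP becomes S -> BD, D -> AP.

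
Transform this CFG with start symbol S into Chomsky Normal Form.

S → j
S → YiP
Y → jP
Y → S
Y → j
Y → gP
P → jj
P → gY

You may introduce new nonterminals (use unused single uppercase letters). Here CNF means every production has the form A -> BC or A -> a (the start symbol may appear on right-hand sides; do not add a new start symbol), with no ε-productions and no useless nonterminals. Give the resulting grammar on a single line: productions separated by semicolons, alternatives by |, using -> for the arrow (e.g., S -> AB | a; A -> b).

No ε-productions.
After unit-elimination: S -> j | YiP; P -> gY | jj; Y -> j | gP | jP | YiP.
TERM: introduce A -> g, C -> i, B -> j and substitute in every rule of length ≥2.
BIN: S -> YCP becomes S -> YD, D -> CP; Y -> YCP becomes Y -> YE, E -> CP.

S -> j | YD; A -> g; B -> j; C -> i; D -> CP; E -> CP; P -> AY | BB; Y -> j | AP | BP | YE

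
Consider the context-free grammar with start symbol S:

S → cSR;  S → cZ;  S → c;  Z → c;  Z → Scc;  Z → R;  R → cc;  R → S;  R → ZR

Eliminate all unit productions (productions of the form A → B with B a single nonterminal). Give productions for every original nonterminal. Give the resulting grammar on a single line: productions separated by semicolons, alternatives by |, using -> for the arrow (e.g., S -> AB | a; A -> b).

S -> c | cZ | cSR; R -> c | ZR | cZ | cc | cSR; Z -> c | ZR | cZ | cc | Scc | cSR

Unit productions: R->S, Z->R.
Unit pairs (A ⇒* B via units): (R,S), (Z,R), (Z,S).
S: inherits non-unit rules of {S} → c | cSR | cZ.
R: inherits non-unit rules of {R, S} → ZR | c | cSR | cZ | cc.
Z: inherits non-unit rules of {R, S, Z} → Scc | ZR | c | cSR | cZ | cc.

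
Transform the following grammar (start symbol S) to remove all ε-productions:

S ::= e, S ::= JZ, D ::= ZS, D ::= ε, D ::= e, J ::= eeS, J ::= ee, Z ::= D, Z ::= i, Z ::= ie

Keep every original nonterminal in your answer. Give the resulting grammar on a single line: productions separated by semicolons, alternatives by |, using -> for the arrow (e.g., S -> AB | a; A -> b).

S -> J | e | JZ; D -> S | e | ZS; J -> ee | eeS; Z -> D | i | ie

Nullable set: {D, Z}.
S -> JZ: Z nullable, giving J | JZ.
Drop D -> ε.
D -> ZS: Z nullable, giving S | ZS.
Z -> D: D nullable, giving D.
Unchanged (no nullable symbols): S -> e; D -> e; J -> ee; J -> eeS; Z -> i; Z -> ie.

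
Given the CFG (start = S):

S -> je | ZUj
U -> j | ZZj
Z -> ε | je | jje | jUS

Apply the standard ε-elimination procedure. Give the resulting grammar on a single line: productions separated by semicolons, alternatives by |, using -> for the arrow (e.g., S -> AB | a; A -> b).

S -> Uj | je | ZUj; U -> j | Zj | ZZj; Z -> je | jUS | jje

Nullable set: {Z}.
S -> ZUj: Z nullable, giving Uj | ZUj.
U -> ZZj: Z, Z nullable, giving ZZj | Zj | j.
Drop Z -> ε.
Unchanged (no nullable symbols): S -> je; U -> j; Z -> jUS; Z -> je; Z -> jje.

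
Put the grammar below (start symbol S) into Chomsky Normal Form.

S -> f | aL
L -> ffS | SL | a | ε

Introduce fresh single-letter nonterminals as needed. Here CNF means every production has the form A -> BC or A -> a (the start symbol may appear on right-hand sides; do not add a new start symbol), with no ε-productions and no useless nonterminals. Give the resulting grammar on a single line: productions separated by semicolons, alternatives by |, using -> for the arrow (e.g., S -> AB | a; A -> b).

Nullable: {L}; after ε-elimination: S -> a | f | aL; L -> S | a | SL | ffS.
After unit-elimination: S -> a | f | aL; L -> a | f | SL | aL | ffS.
TERM: introduce A -> a, B -> f and substitute in every rule of length ≥2.
BIN: L -> BBS becomes L -> BC, C -> BS.

S -> a | f | AL; A -> a; B -> f; C -> BS; L -> a | f | AL | BC | SL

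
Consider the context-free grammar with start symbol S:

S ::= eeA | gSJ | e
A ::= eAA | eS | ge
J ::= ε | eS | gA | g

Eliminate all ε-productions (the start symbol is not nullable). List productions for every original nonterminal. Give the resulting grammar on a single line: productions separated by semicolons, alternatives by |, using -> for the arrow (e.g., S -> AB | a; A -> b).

Nullable set: {J}.
S -> gSJ: J nullable, giving gS | gSJ.
Drop J -> ε.
Unchanged (no nullable symbols): S -> e; S -> eeA; A -> eAA; A -> eS; A -> ge; J -> eS; J -> g; J -> gA.

S -> e | gS | eeA | gSJ; A -> eS | ge | eAA; J -> g | eS | gA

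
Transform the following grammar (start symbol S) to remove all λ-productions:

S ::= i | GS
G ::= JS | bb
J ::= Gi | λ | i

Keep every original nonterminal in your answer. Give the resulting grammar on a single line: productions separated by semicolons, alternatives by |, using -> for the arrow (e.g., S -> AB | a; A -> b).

Nullable set: {J}.
G -> JS: J nullable, giving JS | S.
Drop J -> λ.
Unchanged (no nullable symbols): S -> GS; S -> i; G -> bb; J -> Gi; J -> i.

S -> i | GS; G -> S | JS | bb; J -> i | Gi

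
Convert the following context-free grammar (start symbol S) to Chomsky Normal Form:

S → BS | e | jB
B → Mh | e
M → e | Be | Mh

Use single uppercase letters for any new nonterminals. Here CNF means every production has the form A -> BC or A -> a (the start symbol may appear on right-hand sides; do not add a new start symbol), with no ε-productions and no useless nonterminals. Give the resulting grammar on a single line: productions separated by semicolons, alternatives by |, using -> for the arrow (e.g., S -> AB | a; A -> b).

No ε-productions.
No unit productions to eliminate.
TERM: introduce C -> e, A -> h, D -> j and substitute in every rule of length ≥2.

S -> e | BS | DB; A -> h; B -> e | MA; C -> e; D -> j; M -> e | BC | MA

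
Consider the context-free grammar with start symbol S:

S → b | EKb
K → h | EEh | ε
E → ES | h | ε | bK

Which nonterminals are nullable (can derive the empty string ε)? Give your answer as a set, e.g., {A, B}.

{E, K}

Directly nullable (have an ε-rule): {E, K}.
Not nullable: S — each has a terminal in every rule's right-hand side or depends on a non-nullable symbol.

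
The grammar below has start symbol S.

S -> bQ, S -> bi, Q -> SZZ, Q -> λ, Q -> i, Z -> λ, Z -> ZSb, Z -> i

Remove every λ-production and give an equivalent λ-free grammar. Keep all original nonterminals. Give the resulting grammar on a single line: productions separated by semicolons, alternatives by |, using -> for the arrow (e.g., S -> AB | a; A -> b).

S -> b | bQ | bi; Q -> S | i | SZ | SZZ; Z -> i | Sb | ZSb

Nullable set: {Q, Z}.
S -> bQ: Q nullable, giving b | bQ.
Drop Q -> λ.
Q -> SZZ: Z, Z nullable, giving S | SZ | SZZ.
Drop Z -> λ.
Z -> ZSb: Z nullable, giving Sb | ZSb.
Unchanged (no nullable symbols): S -> bi; Q -> i; Z -> i.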